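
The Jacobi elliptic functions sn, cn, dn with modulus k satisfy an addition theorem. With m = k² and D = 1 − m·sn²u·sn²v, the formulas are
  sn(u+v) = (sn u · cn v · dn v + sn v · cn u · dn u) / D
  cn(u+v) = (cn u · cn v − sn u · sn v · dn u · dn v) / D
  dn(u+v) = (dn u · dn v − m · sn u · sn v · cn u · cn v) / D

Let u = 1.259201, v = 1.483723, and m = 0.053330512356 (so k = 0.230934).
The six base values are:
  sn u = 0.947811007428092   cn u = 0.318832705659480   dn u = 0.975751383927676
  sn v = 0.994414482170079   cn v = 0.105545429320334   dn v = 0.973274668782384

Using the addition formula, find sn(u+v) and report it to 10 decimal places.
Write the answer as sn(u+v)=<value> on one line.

sn(u+v)=0.4269545879

m = k² = 0.053330512356
D = 1 − m·sn²u·sn²v = 0.9526244643562722
sn(u+v) = (sn u·cn v·dn v + sn v·cn u·dn u)/D = 0.4067273856072623/0.9526244643562722 = 0.4269545879047992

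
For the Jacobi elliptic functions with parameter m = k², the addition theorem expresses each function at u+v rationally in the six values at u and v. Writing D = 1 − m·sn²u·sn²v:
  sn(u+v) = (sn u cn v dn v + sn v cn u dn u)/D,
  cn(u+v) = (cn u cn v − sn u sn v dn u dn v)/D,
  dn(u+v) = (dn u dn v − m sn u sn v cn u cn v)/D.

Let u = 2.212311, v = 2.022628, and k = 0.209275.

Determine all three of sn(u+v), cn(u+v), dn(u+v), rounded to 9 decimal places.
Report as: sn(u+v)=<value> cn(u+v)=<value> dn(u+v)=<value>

sn(u+v)=-0.868006593 cn(u+v)=-0.496552670 dn(u+v)=0.983362864

sn u = 0.8186878930484374, cn u = -0.5742387428377768, dn u = 0.9852135401443166
sn v = 0.9109788239337169, cn v = -0.4124531274512803, dn v = 0.9816590285687877
m = k² = 0.043796025625
D = 1 − m·sn²u·sn²v = 0.9756393988825645
sn(u+v) = (sn u·cn v·dn v + sn v·cn u·dn u)/D = -0.8468614306334647/0.9756393988825645 = -0.8680065930131625
cn(u+v) = (cn u·cn v − sn u·sn v·dn u·dn v)/D = -0.4844563488668234/0.9756393988825645 = -0.4965526704043409
dn(u+v) = (dn u·dn v − m·sn u·sn v·cn u·cn v)/D = 0.9594075533314557/0.9756393988825645 = 0.9833628638104408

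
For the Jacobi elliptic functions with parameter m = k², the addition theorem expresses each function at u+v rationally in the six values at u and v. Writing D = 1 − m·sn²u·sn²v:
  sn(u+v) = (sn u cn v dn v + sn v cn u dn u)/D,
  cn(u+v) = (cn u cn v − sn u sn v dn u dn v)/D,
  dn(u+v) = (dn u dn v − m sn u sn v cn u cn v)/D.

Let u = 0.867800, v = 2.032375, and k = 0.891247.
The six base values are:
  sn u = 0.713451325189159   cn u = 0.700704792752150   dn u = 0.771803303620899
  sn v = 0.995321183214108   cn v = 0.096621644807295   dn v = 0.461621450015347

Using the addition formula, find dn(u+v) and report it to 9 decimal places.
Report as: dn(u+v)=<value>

dn(u+v)=0.530636028

m = k² = 0.794321215009
D = 1 − m·sn²u·sn²v = 0.5994549636154414
dn(u+v) = (dn u·dn v − m·sn u·sn v·cn u·cn v)/D = 0.3180924010251381/0.5994549636154414 = 0.5306360282791798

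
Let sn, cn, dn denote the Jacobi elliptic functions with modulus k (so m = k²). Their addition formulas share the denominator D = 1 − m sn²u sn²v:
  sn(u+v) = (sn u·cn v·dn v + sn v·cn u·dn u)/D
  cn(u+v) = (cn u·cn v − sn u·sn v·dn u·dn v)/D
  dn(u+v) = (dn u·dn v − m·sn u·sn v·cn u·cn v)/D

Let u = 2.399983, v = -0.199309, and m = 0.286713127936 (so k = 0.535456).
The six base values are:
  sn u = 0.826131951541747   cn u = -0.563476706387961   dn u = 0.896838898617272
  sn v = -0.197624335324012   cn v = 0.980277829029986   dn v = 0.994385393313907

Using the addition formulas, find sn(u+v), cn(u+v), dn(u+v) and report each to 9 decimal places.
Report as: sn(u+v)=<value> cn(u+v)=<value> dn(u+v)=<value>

m = k² = 0.286713127936
D = 1 − m·sn²u·sn²v = 0.9923576440435359
sn(u+v) = (sn u·cn v·dn v + sn v·cn u·dn u)/D = 0.9051609381715053/0.9923576440435359 = 0.9121317738665949
cn(u+v) = (cn u·cn v − sn u·sn v·dn u·dn v)/D = -0.406764513816185/0.9923576440435359 = -0.4098970933087707
dn(u+v) = (dn u·dn v − m·sn u·sn v·cn u·cn v)/D = 0.8659474277754991/0.9923576440435359 = 0.8726162719390601

sn(u+v)=0.912131774 cn(u+v)=-0.409897093 dn(u+v)=0.872616272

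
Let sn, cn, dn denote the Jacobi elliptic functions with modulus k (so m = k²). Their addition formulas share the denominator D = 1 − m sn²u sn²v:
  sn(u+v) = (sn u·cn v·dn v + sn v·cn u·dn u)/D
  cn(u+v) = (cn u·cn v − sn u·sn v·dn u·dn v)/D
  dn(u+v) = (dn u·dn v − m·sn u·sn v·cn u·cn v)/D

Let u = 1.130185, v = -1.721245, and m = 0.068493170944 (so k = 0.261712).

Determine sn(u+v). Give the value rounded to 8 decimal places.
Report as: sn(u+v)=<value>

sn u = 0.8989834991501348, cn u = 0.4379824976591868, dn u = 0.971928898028453
sn v = -0.9930207390339756, cn v = -0.1179398653908714, dn v = 0.9656394545464329
m = k² = 0.068493170944
D = 1 − m·sn²u·sn²v = 0.9454157495687542
sn(u+v) = (sn u·cn v·dn v + sn v·cn u·dn u)/D = -0.5250997416670352/0.9454157495687542 = -0.5554167485643817

sn(u+v)=-0.55541675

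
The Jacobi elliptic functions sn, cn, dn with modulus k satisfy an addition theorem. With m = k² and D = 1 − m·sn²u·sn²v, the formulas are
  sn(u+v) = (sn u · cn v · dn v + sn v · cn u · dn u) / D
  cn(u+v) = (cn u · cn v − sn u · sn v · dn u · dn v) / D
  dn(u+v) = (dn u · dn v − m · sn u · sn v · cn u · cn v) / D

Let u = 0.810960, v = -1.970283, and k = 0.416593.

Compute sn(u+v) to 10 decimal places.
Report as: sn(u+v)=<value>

sn(u+v)=-0.9022470788

sn u = 0.715596700905715, cn u = 0.6985136803619931, dn u = 0.954530718091347
sn v = -0.9567437052948903, cn v = -0.2909320923834359, dn v = 0.9171367283920181
m = k² = 0.173549727649
D = 1 − m·sn²u·sn²v = 0.9186510741203541
sn(u+v) = (sn u·cn v·dn v + sn v·cn u·dn u)/D = -0.8288502480291305/0.9186510741203541 = -0.902247078764686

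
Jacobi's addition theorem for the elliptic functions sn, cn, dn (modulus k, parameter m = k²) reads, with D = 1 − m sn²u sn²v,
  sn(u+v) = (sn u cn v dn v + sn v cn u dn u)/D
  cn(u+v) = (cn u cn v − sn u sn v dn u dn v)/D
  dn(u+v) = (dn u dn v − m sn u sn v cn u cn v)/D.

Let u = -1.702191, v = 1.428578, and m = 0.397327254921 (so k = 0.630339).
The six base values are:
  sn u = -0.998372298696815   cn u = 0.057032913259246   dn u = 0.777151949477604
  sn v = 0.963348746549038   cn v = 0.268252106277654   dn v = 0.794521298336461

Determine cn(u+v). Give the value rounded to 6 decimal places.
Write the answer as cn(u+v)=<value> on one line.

m = k² = 0.397327254921
D = 1 − m·sn²u·sn²v = 0.6324635004081417
cn(u+v) = (cn u·cn v − sn u·sn v·dn u·dn v)/D = 0.6091639432898598/0.6324635004081417 = 0.9631606296596623

cn(u+v)=0.963161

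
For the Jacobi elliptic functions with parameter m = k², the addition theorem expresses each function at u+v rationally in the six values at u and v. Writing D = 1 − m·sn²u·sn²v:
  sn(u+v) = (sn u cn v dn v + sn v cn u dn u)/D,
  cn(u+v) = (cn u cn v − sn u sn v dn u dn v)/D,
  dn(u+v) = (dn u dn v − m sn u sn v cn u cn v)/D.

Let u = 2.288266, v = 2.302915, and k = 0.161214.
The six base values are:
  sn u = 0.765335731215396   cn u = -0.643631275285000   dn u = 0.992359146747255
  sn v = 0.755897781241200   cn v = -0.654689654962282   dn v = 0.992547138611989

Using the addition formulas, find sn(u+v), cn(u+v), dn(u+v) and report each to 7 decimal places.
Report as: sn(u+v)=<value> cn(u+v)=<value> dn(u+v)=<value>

m = k² = 0.025989953796
D = 1 − m·sn²u·sn²v = 0.991301675048469
sn(u+v) = (sn u·cn v·dn v + sn v·cn u·dn u)/D = -0.980125103736875/0.991301675048469 = -0.9887253581902325
cn(u+v) = (cn u·cn v − sn u·sn v·dn u·dn v)/D = -0.1484378387699058/0.991301675048469 = -0.1497403288082289
dn(u+v) = (dn u·dn v − m·sn u·sn v·cn u·cn v)/D = 0.978627552288605/0.991301675048469 = 0.9872146662525871

sn(u+v)=-0.9887254 cn(u+v)=-0.1497403 dn(u+v)=0.9872147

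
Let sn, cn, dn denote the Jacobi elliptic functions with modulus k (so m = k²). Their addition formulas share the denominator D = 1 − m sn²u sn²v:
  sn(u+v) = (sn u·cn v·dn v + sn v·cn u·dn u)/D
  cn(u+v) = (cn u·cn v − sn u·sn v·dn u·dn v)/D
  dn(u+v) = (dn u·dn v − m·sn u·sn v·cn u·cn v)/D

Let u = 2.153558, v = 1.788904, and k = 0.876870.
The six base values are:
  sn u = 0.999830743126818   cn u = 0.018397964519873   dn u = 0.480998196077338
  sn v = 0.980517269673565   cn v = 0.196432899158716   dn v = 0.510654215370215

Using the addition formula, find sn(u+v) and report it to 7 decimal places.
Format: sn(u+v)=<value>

sn(u+v)=0.4174781

m = k² = 0.7689009969
D = 1 − m·sn²u·sn²v = 0.2610179467838636
sn(u+v) = (sn u·cn v·dn v + sn v·cn u·dn u)/D = 0.1089692874669073/0.2610179467838636 = 0.4174781420571802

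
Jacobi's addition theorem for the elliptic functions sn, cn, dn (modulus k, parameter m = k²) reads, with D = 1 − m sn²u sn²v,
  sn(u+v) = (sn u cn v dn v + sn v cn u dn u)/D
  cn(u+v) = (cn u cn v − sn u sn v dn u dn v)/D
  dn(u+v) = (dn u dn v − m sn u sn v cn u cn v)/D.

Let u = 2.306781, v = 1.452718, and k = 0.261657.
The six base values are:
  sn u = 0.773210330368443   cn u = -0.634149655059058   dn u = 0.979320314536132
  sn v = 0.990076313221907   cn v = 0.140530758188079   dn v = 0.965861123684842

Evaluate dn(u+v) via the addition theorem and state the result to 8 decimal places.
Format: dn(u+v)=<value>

m = k² = 0.068464385649
D = 1 − m·sn²u·sn²v = 0.9598766346928913
dn(u+v) = (dn u·dn v − m·sn u·sn v·cn u·cn v)/D = 0.9505582507642992/0.9598766346928913 = 0.9902921025558941

dn(u+v)=0.99029210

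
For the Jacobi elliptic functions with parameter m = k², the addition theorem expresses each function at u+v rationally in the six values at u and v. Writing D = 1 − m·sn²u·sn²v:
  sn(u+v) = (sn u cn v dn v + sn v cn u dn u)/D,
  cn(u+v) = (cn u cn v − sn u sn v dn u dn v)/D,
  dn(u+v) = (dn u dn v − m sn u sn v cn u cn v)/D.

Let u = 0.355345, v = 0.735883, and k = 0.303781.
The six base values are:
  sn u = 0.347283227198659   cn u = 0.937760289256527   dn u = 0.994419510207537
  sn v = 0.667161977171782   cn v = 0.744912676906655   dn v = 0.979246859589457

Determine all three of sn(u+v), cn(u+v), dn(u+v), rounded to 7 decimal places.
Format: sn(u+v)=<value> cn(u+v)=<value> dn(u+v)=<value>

m = k² = 0.092282895961
D = 1 − m·sn²u·sn²v = 0.9950460524271647
sn(u+v) = (sn u·cn v·dn v + sn v·cn u·dn u)/D = 0.8754735728518144/0.9950460524271647 = 0.8798322155203939
cn(u+v) = (cn u·cn v − sn u·sn v·dn u·dn v)/D = 0.4729298781943923/0.9950460524271647 = 0.4752844122548888
dn(u+v) = (dn u·dn v − m·sn u·sn v·cn u·cn v)/D = 0.9588462096991721/0.9950460524271647 = 0.9636199323240445

sn(u+v)=0.8798322 cn(u+v)=0.4752844 dn(u+v)=0.9636199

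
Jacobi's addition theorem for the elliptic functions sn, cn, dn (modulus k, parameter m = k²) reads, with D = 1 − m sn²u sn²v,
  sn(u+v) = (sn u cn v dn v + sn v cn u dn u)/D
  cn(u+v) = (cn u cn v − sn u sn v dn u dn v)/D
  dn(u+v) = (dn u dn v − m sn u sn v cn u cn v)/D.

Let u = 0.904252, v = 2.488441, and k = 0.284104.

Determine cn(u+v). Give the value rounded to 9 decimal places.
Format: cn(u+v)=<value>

sn u = 0.7807227474235986, cn u = 0.6248775813352148, dn u = 0.9750907118457184
sn v = 0.6556797161683322, cn v = -0.7550391445517347, dn v = 0.9824964647870392
m = k² = 0.080715082816
D = 1 − m·sn²u·sn²v = 0.9788489534638763
cn(u+v) = (cn u·cn v − sn u·sn v·dn u·dn v)/D = -0.9622229975023787/0.9788489534638763 = -0.9830147890513006

cn(u+v)=-0.983014789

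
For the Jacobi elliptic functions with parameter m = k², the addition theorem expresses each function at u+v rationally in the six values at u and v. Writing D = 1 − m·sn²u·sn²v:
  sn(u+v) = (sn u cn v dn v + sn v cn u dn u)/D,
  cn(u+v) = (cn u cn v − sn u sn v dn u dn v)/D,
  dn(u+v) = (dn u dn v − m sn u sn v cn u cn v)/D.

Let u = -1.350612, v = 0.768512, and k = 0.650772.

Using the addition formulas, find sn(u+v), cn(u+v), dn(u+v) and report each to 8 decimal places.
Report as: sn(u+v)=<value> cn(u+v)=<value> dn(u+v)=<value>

sn(u+v)=-0.53892428 cn(u+v)=0.84235422 dn(u+v)=0.93648156

sn u = -0.9422936605513602, cn u = 0.3347874807765635, dn u = 0.7899134634079322
sn v = 0.6744702235256899, cn v = 0.738302050367738, dn v = 0.8985230499539338
m = k² = 0.423504195984
D = 1 − m·sn²u·sn²v = 0.8289371045620994
sn(u+v) = (sn u·cn v·dn v + sn v·cn u·dn u)/D = -0.4467343298498272/0.8289371045620994 = -0.5389242771148752
cn(u+v) = (cn u·cn v − sn u·sn v·dn u·dn v)/D = 0.6982586640016884/0.8289371045620994 = 0.8423542150047147
dn(u+v) = (dn u·dn v − m·sn u·sn v·cn u·cn v)/D = 0.7762843097987416/0.8289371045620994 = 0.9364815563526107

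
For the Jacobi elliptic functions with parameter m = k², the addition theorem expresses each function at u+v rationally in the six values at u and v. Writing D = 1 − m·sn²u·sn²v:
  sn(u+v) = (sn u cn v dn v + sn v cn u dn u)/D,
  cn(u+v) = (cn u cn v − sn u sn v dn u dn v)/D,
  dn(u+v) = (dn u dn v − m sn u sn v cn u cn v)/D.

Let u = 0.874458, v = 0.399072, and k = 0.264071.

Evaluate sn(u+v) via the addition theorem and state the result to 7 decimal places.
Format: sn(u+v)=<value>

sn u = 0.7629081032938447, cn u = 0.6465069419028603, dn u = 0.9794963504442625
sn v = 0.3879043848364794, cn v = 0.9216996193037255, dn v = 0.9947397722156694
m = k² = 0.069733493041
D = 1 − m·sn²u·sn²v = 0.9938928968767495
sn(u+v) = (sn u·cn v·dn v + sn v·cn u·dn u)/D = 0.9451141762626817/0.9938928968767495 = 0.9509215522443595

sn(u+v)=0.9509216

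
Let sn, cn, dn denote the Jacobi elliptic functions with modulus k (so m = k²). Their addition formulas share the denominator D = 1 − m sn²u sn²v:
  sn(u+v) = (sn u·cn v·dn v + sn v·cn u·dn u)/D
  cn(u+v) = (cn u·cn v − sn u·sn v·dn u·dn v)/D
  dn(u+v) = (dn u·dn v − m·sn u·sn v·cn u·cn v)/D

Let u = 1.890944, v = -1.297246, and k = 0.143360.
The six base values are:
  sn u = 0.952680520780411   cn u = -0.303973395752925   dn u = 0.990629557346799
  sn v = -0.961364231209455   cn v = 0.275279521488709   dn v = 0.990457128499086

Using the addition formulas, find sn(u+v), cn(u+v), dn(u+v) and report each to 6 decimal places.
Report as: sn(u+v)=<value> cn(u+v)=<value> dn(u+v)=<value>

sn(u+v)=0.558876 cn(u+v)=0.829251 dn(u+v)=0.996785

m = k² = 0.0205520896
D = 1 − m·sn²u·sn²v = 0.9827604281951052
sn(u+v) = (sn u·cn v·dn v + sn v·cn u·dn u)/D = 0.5492416204588244/0.9827604281951052 = 0.5588764104671344
cn(u+v) = (cn u·cn v − sn u·sn v·dn u·dn v)/D = 0.8149550304047403/0.9827604281951052 = 0.8292509619068109
dn(u+v) = (dn u·dn v − m·sn u·sn v·cn u·cn v)/D = 0.9796010336941344/0.9827604281951052 = 0.9967851834380702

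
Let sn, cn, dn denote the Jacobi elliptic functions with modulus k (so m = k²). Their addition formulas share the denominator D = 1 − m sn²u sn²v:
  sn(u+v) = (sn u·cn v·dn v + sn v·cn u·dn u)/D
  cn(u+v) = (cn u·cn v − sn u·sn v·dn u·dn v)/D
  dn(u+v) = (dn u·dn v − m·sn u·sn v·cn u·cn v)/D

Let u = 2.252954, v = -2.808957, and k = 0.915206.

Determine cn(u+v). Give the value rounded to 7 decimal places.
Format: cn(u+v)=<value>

sn u = 0.9991945471464797, cn u = 0.04012800708659037, dn u = 0.4046563134862199
sn v = -0.9821285923846447, cn v = -0.1882111261869405, dn v = 0.4382564460628436
m = k² = 0.837602022436
D = 1 − m·sn²u·sn²v = 0.1933696894886432
cn(u+v) = (cn u·cn v − sn u·sn v·dn u·dn v)/D = 0.1664810382927561/0.1933696894886432 = 0.8609469184803844

cn(u+v)=0.8609469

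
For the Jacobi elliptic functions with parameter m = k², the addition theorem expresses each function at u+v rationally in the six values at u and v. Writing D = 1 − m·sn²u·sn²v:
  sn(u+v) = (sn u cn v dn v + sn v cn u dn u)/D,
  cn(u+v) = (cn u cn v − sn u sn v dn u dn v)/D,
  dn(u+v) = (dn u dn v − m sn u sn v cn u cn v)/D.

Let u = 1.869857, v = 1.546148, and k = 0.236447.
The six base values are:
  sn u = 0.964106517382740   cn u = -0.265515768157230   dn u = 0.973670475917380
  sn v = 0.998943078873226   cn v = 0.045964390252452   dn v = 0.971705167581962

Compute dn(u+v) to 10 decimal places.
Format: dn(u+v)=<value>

m = k² = 0.055907183809
D = 1 − m·sn²u·sn²v = 0.9481439851360234
dn(u+v) = (dn u·dn v − m·sn u·sn v·cn u·cn v)/D = 0.946777753746485/0.9481439851360234 = 0.9985590465045851

dn(u+v)=0.9985590465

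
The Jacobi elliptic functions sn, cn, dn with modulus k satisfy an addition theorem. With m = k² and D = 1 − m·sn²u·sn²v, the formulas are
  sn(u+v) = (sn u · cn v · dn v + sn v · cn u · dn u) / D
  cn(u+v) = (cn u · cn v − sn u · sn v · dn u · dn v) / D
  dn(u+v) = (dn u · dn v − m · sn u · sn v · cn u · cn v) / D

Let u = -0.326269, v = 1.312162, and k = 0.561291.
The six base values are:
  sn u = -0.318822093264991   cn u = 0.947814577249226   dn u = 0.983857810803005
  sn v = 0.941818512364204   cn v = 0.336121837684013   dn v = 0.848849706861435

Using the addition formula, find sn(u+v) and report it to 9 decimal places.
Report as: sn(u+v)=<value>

sn(u+v)=0.810311919

m = k² = 0.315047586681
D = 1 − m·sn²u·sn²v = 0.9715941741420338
sn(u+v) = (sn u·cn v·dn v + sn v·cn u·dn u)/D = 0.7872943394081736/0.9715941741420338 = 0.8103119186602717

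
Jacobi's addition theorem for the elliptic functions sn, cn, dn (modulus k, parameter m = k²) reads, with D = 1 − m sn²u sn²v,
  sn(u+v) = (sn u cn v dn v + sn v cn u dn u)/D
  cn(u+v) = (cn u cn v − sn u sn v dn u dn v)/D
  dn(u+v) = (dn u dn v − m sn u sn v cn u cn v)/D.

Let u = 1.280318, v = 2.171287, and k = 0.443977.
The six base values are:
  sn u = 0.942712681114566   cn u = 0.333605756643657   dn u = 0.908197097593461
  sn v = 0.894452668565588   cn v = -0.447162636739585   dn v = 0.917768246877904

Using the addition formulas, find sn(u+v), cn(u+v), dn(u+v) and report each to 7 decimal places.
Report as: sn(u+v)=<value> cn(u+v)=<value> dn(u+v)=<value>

sn(u+v)=-0.1347682 cn(u+v)=-0.9908772 dn(u+v)=0.9982083

m = k² = 0.197115576529
D = 1 − m·sn²u·sn²v = 0.8598495904944946
sn(u+v) = (sn u·cn v·dn v + sn v·cn u·dn u)/D = -0.1158803580943379/0.8598495904944946 = -0.1347681726843595
cn(u+v) = (cn u·cn v − sn u·sn v·dn u·dn v)/D = -0.8520053174021146/0.8598495904944946 = -0.9908771566805437
dn(u+v) = (dn u·dn v − m·sn u·sn v·cn u·cn v)/D = 0.8583090350077482/0.8598495904944946 = 0.9982083430593246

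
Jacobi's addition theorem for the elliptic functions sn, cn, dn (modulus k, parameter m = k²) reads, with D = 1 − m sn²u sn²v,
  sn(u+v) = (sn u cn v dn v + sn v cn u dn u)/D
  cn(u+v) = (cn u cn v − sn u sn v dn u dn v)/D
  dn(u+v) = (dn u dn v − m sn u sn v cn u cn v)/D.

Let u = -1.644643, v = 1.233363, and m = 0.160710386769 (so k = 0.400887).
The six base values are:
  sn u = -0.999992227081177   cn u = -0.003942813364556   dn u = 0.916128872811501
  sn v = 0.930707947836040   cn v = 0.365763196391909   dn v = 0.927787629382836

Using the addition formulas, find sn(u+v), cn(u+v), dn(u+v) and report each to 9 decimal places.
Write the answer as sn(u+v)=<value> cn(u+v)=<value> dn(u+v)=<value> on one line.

sn(u+v)=-0.398133051 cn(u+v)=0.917327681 dn(u+v)=0.987180737

m = k² = 0.160710386769
D = 1 − m·sn²u·sn²v = 0.8607920493652541
sn(u+v) = (sn u·cn v·dn v + sn v·cn u·dn u)/D = -0.3427097647496468/0.8607920493652541 = -0.3981330508365639
cn(u+v) = (cn u·cn v − sn u·sn v·dn u·dn v)/D = 0.7896283742341557/0.8607920493652541 = 0.9173276807289585
dn(u+v) = (dn u·dn v − m·sn u·sn v·cn u·cn v)/D = 0.8497573301124466/0.8607920493652541 = 0.9871807374836413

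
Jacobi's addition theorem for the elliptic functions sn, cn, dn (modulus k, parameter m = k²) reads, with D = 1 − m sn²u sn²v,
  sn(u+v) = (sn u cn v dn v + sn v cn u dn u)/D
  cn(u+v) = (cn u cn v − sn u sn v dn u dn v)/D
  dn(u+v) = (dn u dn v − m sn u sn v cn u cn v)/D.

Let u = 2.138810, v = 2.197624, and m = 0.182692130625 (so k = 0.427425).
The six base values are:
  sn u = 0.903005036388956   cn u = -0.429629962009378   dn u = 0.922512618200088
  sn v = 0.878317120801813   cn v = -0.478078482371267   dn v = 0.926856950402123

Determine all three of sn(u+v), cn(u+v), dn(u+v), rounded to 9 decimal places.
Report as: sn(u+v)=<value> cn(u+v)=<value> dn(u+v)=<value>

m = k² = 0.182692130625
D = 1 − m·sn²u·sn²v = 0.8850780774819605
sn(u+v) = (sn u·cn v·dn v + sn v·cn u·dn u)/D = -0.7482422735858186/0.8850780774819605 = -0.8453969120041493
cn(u+v) = (cn u·cn v − sn u·sn v·dn u·dn v)/D = -0.4727543794173549/0.8850780774819605 = -0.5341386160668864
dn(u+v) = (dn u·dn v − m·sn u·sn v·cn u·cn v)/D = 0.8252757111972312/0.8850780774819605 = 0.932432665765639

sn(u+v)=-0.845396912 cn(u+v)=-0.534138616 dn(u+v)=0.932432666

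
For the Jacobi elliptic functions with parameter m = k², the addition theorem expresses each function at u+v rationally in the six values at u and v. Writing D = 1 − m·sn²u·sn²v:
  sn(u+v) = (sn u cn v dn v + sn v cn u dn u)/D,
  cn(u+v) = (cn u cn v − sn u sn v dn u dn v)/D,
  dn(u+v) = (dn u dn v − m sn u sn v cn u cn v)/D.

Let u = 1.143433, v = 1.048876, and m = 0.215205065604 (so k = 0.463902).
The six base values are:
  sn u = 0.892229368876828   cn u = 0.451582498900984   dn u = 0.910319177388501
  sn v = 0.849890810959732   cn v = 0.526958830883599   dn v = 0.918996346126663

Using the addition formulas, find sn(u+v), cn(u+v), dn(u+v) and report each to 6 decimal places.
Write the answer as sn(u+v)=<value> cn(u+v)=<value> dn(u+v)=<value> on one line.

m = k² = 0.215205065604
D = 1 − m·sn²u·sn²v = 0.876253824334961
sn(u+v) = (sn u·cn v·dn v + sn v·cn u·dn u)/D = 0.781459499109082/0.876253824334961 = 0.8918186459296497
cn(u+v) = (cn u·cn v − sn u·sn v·dn u·dn v)/D = -0.3964111702687341/0.876253824334961 = -0.4523930843549734
dn(u+v) = (dn u·dn v − m·sn u·sn v·cn u·cn v)/D = 0.7977465521288004/0.876253824334961 = 0.9104057865131211

sn(u+v)=0.891819 cn(u+v)=-0.452393 dn(u+v)=0.910406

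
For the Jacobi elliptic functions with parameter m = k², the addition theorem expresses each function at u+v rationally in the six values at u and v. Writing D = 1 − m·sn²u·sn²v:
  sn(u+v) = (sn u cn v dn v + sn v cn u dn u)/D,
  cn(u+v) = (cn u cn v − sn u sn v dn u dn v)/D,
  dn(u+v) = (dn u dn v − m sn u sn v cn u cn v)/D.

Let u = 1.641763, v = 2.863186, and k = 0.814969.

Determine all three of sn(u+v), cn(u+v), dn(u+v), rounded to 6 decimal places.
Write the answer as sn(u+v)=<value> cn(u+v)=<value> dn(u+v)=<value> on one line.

sn u = 0.9745480097995669, cn u = 0.2241788941798566, dn u = 0.607621920722067
sn v = 0.8668481911498581, cn v = -0.4985721748154615, dn v = 0.7077585575498573
m = k² = 0.664174470961
D = 1 − m·sn²u·sn²v = 0.5260039190538003
sn(u+v) = (sn u·cn v·dn v + sn v·cn u·dn u)/D = -0.2258089098893519/0.5260039190538003 = -0.4292913069840758
cn(u+v) = (cn u·cn v − sn u·sn v·dn u·dn v)/D = -0.4750688992920285/0.5260039190538003 = -0.9031660831474486
dn(u+v) = (dn u·dn v − m·sn u·sn v·cn u·cn v)/D = 0.4927616968584288/0.5260039190538003 = 0.9368023298093117

sn(u+v)=-0.429291 cn(u+v)=-0.903166 dn(u+v)=0.936802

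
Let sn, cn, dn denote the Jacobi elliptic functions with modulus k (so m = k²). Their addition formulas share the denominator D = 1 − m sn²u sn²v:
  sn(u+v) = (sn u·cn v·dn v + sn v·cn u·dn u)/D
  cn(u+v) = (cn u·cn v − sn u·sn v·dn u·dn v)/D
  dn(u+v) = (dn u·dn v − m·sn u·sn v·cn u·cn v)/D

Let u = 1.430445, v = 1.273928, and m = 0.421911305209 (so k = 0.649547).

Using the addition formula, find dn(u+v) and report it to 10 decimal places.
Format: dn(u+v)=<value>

dn(u+v)=0.8750686781

sn u = 0.9615522452139745, cn u = 0.2746220670739419, dn u = 0.7809661309651336
sn v = 0.9202927508228665, cn v = 0.3912304343770834, dn v = 0.8016651219365541
m = k² = 0.421911305209
D = 1 − m·sn²u·sn²v = 0.6696160529789031
dn(u+v) = (dn u·dn v − m·sn u·sn v·cn u·cn v)/D = 0.5859600342908592/0.6696160529789031 = 0.8750686780642644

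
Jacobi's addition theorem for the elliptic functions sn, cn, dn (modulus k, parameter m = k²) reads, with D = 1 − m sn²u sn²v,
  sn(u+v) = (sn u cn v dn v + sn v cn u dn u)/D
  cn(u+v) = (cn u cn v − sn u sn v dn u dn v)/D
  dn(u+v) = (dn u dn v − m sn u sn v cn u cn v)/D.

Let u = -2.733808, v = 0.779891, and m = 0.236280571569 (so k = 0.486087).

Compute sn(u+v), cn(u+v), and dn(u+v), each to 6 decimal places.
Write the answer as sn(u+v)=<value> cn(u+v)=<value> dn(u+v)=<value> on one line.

sn u = -0.5763019539261995, cn u = -0.8172368432106109, dn u = 0.9599612310552245
sn v = 0.6913955605243679, cn v = 0.7224764209904674, dn v = 0.9418340157382206
m = k² = 0.236280571569
D = 1 − m·sn²u·sn²v = 0.9624870368855868
sn(u+v) = (sn u·cn v·dn v + sn v·cn u·dn u)/D = -0.9345569803893484/0.9624870368855868 = -0.9709813686565438
cn(u+v) = (cn u·cn v − sn u·sn v·dn u·dn v)/D = -0.2301837235304443/0.9624870368855868 = -0.2391551415334094
dn(u+v) = (dn u·dn v − m·sn u·sn v·cn u·cn v)/D = 0.8485367481565615/0.9624870368855868 = 0.8816084951151702

sn(u+v)=-0.970981 cn(u+v)=-0.239155 dn(u+v)=0.881608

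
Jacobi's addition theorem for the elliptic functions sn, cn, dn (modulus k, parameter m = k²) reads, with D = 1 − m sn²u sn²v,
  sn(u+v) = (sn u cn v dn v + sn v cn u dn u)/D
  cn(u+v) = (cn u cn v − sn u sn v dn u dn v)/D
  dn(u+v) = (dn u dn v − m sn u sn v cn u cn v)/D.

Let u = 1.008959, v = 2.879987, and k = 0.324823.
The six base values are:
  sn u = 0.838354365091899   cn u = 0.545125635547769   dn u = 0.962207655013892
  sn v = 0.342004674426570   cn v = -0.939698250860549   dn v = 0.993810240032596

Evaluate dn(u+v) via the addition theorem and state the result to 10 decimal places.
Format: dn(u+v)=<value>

m = k² = 0.105509981329
D = 1 − m·sn²u·sn²v = 0.9913261303788626
dn(u+v) = (dn u·dn v − m·sn u·sn v·cn u·cn v)/D = 0.971748485510666/0.9913261303788626 = 0.9802510553608483

dn(u+v)=0.9802510554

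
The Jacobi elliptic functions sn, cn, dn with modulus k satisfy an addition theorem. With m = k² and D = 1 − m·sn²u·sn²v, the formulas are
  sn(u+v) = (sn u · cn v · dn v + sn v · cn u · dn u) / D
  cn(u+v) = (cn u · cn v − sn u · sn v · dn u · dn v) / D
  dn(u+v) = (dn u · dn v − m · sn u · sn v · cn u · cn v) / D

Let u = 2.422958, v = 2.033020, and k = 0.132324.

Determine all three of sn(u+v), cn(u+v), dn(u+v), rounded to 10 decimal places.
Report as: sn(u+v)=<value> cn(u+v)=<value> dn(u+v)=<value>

sn(u+v)=-0.9624611722 cn(u+v)=-0.2714194024 dn(u+v)=0.9918569795

sn u = 0.6679821880061323, cn u = -0.7441772614817925, dn u = 0.9960859373735839
sn v = 0.8997771844832126, cn v = -0.4363496514075183, dn v = 0.9928868074939903
m = k² = 0.017509640976
D = 1 − m·sn²u·sn²v = 0.9936747607308604
sn(u+v) = (sn u·cn v·dn v + sn v·cn u·dn u)/D = -0.9563733750033516/0.9936747607308604 = -0.9624611722048036
cn(u+v) = (cn u·cn v − sn u·sn v·dn u·dn v)/D = -0.2697026097356703/0.9936747607308604 = -0.2714194023981253
dn(u+v) = (dn u·dn v − m·sn u·sn v·cn u·cn v)/D = 0.9855832468276101/0.9936747607308604 = 0.991856979543992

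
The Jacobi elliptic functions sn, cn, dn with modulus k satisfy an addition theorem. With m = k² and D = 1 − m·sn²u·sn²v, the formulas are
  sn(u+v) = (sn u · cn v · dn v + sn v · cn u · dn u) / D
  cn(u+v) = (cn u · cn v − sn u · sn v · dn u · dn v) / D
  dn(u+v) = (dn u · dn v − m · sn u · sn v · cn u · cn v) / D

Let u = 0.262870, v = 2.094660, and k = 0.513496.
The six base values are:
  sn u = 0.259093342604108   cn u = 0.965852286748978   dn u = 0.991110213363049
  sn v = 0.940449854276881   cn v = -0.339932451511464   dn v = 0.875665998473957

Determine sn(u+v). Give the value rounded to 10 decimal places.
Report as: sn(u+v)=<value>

m = k² = 0.263678142016
D = 1 − m·sn²u·sn²v = 0.9843448250729096
sn(u+v) = (sn u·cn v·dn v + sn v·cn u·dn u)/D = 0.823137119233366/0.9843448250729096 = 0.8362284214501732

sn(u+v)=0.8362284215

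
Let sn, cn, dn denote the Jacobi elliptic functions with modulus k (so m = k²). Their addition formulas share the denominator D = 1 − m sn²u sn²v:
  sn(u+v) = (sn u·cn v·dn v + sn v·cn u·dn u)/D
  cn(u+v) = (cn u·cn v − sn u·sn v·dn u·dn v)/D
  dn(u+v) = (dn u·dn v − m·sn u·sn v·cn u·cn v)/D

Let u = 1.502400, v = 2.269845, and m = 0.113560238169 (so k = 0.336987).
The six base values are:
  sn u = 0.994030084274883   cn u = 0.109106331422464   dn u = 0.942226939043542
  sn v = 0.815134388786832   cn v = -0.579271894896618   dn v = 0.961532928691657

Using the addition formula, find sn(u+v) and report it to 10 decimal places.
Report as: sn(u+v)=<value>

sn(u+v)=-0.5077192441

m = k² = 0.113560238169
D = 1 − m·sn²u·sn²v = 0.9254437969116432
sn(u+v) = (sn u·cn v·dn v + sn v·cn u·dn u)/D = -0.4698656250294952/0.9254437969116432 = -0.5077192441048429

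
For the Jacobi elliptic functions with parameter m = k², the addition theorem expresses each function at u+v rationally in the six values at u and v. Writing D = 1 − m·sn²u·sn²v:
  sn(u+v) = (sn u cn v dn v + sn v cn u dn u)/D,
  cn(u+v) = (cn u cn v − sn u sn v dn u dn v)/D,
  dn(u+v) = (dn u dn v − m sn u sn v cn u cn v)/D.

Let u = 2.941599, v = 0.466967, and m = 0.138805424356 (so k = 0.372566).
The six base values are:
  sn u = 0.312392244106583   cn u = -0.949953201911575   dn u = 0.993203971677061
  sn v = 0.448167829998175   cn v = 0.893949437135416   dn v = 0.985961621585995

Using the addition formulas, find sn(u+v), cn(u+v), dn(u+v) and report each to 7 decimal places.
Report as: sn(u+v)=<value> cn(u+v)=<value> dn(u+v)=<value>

m = k² = 0.138805424356
D = 1 − m·sn²u·sn²v = 0.9972792522270512
sn(u+v) = (sn u·cn v·dn v + sn v·cn u·dn u)/D = -0.1475026615060473/0.9972792522270512 = -0.1479050739064862
cn(u+v) = (cn u·cn v − sn u·sn v·dn u·dn v)/D = -0.986310737937684/0.9972792522270512 = -0.9890015617342153
dn(u+v) = (dn u·dn v − m·sn u·sn v·cn u·cn v)/D = 0.9957639842983037/0.9972792522270512 = 0.9984805981620858

sn(u+v)=-0.1479051 cn(u+v)=-0.9890016 dn(u+v)=0.9984806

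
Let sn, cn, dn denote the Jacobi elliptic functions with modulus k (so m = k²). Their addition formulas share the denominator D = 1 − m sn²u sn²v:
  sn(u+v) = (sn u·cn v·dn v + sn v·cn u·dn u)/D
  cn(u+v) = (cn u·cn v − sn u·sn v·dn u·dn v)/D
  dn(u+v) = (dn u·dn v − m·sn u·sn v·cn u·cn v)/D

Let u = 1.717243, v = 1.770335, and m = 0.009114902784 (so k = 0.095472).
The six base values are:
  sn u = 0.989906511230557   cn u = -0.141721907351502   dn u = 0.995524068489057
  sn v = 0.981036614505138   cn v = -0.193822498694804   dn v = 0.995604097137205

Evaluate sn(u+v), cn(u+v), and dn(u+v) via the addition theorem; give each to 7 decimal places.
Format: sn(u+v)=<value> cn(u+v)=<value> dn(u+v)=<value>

sn(u+v)=-0.3322913 cn(u+v)=-0.9431768 dn(u+v)=0.9994967

m = k² = 0.009114902784
D = 1 − m·sn²u·sn²v = 0.9914037144012912
sn(u+v) = (sn u·cn v·dn v + sn v·cn u·dn u)/D = -0.3294348003335366/0.9914037144012912 = -0.3322912710010193
cn(u+v) = (cn u·cn v − sn u·sn v·dn u·dn v)/D = -0.9350690013351314/0.9914037144012912 = -0.9431768186382271
dn(u+v) = (dn u·dn v − m·sn u·sn v·cn u·cn v)/D = 0.990904692315132/0.9914037144012912 = 0.9994966509819256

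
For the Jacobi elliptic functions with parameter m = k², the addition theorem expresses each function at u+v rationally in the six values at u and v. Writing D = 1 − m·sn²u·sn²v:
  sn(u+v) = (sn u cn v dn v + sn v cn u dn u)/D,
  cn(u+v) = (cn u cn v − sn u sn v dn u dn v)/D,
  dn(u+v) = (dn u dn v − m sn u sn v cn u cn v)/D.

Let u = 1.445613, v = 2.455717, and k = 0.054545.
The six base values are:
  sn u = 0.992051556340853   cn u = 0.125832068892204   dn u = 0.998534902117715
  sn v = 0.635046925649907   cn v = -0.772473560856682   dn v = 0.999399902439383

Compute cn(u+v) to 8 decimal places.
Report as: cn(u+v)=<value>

m = k² = 0.002975157025
D = 1 − m·sn²u·sn²v = 0.998819162834826
cn(u+v) = (cn u·cn v − sn u·sn v·dn u·dn v)/D = -0.7259007194993321/0.998819162834826 = -0.7267589034226146

cn(u+v)=-0.72675890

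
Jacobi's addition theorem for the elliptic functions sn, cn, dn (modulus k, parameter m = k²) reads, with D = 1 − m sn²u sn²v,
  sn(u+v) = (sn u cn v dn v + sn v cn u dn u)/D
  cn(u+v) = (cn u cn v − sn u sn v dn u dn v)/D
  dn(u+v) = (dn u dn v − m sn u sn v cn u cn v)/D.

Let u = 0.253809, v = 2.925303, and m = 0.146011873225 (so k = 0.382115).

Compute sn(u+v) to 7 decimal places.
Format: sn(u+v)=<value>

sn u = 0.2507126861568264, cn u = 0.9680615419486659, dn u = 0.9954004990155819
sn v = 0.333973654385643, cn v = -0.9425824092228218, dn v = 0.9918236078119933
m = k² = 0.146011873225
D = 1 − m·sn²u·sn²v = 0.9989763176625668
sn(u+v) = (sn u·cn v·dn v + sn v·cn u·dn u)/D = 0.08743485547526893/0.9989763176625668 = 0.0875244527116033

sn(u+v)=0.0875245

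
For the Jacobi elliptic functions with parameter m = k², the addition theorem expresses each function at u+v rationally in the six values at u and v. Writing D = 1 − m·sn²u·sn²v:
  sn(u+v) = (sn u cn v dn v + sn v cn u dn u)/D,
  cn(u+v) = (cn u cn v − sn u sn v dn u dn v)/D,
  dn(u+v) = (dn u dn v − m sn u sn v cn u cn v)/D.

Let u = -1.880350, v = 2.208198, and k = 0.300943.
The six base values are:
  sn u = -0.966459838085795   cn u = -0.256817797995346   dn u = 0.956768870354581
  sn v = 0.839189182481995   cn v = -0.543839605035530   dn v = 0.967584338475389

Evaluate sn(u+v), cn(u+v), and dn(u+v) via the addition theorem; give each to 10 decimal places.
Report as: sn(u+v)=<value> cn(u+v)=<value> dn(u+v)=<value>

m = k² = 0.090566689249
D = 1 − m·sn²u·sn²v = 0.9404261224258582
sn(u+v) = (sn u·cn v·dn v + sn v·cn u·dn u)/D = 0.3023598926067645/0.9404261224258582 = 0.321513711068359
cn(u+v) = (cn u·cn v − sn u·sn v·dn u·dn v)/D = 0.8904941252382078/0.9404261224258582 = 0.9469049232077378
dn(u+v) = (dn u·dn v − m·sn u·sn v·cn u·cn v)/D = 0.9360136477306155/0.9404261224258582 = 0.9953080049670882

sn(u+v)=0.3215137111 cn(u+v)=0.9469049232 dn(u+v)=0.9953080050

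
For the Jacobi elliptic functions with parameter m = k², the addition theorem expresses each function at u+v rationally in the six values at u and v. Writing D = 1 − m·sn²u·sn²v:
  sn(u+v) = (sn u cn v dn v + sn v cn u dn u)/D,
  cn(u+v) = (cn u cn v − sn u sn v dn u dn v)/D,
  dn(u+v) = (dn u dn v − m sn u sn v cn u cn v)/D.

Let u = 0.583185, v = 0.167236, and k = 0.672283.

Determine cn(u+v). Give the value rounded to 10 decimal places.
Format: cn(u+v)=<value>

cn(u+v)=0.7503586364

sn u = 0.5390477842779455, cn u = 0.8422751844053329, dn u = 0.9320255140547948
sn v = 0.1661122823442311, cn v = 0.9861068449485534, dn v = 0.9937448436090019
m = k² = 0.451964432089
D = 1 − m·sn²u·sn²v = 0.996376216192687
cn(u+v) = (cn u·cn v − sn u·sn v·dn u·dn v)/D = 0.7476394988945181/0.996376216192687 = 0.7503586363706756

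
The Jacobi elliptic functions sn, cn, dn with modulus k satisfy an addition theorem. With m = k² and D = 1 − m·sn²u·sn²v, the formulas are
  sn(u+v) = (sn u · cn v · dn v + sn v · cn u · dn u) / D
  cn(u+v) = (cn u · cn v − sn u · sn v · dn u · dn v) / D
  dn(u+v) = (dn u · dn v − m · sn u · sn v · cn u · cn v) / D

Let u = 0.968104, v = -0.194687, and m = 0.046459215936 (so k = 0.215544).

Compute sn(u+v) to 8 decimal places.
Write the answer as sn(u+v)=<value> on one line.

sn(u+v)=0.69630895

sn u = 0.8205013245859379, cn u = 0.5716446241789748, dn u = 0.9842370720750229
sn v = -0.1934038260226165, cn v = 0.9811192384617751, dn v = 0.999130717760821
m = k² = 0.046459215936
D = 1 − m·sn²u·sn²v = 0.998830068129822
sn(u+v) = (sn u·cn v·dn v + sn v·cn u·dn u)/D = 0.6954943185588769/0.998830068129822 = 0.6963089525940069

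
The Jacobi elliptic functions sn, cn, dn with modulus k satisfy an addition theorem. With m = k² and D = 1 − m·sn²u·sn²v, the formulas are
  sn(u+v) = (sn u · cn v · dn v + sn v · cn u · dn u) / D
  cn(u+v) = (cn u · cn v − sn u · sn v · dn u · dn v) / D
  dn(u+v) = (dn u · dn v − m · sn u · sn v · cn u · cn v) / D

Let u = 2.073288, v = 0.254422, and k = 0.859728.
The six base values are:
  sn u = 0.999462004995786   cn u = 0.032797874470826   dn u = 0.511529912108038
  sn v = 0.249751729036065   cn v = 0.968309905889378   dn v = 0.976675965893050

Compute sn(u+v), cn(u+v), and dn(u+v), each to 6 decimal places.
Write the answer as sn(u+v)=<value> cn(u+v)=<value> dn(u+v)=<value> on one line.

m = k² = 0.739132233984
D = 1 − m·sn²u·sn²v = 0.9539455365142033
sn(u+v) = (sn u·cn v·dn v + sn v·cn u·dn u)/D = 0.9494063254822546/0.9539455365142033 = 0.9952416455046947
cn(u+v) = (cn u·cn v − sn u·sn v·dn u·dn v)/D = -0.09295007138057793/0.9539455365142033 = -0.09743750331934594
dn(u+v) = (dn u·dn v − m·sn u·sn v·cn u·cn v)/D = 0.4937395188821121/0.9539455365142033 = 0.5175762137179

sn(u+v)=0.995242 cn(u+v)=-0.097438 dn(u+v)=0.517576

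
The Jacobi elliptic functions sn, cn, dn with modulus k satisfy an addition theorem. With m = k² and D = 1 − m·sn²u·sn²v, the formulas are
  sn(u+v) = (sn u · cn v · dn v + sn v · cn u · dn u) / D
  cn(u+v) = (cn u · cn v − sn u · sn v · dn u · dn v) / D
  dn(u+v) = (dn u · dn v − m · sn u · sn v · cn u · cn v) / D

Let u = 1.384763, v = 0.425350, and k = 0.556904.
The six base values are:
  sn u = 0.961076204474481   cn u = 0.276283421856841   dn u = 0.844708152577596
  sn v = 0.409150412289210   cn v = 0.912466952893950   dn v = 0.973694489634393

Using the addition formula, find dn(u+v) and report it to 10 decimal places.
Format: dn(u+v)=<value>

dn(u+v)=0.8316240508

m = k² = 0.310142065216
D = 1 − m·sn²u·sn²v = 0.9520440708461612
dn(u+v) = (dn u·dn v − m·sn u·sn v·cn u·cn v)/D = 0.7917427467486581/0.9520440708461612 = 0.8316240508120282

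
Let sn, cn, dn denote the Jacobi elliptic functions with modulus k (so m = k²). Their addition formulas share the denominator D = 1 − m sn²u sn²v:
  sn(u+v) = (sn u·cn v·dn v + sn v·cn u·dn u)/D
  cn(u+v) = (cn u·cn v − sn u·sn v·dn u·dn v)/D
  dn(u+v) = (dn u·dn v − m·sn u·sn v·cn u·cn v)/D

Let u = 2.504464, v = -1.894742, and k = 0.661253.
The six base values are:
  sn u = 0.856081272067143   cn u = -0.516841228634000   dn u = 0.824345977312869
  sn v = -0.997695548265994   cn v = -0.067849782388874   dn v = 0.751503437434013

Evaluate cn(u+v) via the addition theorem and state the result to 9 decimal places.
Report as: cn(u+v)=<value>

m = k² = 0.437255530009
D = 1 − m·sn²u·sn²v = 0.6810215287571095
cn(u+v) = (cn u·cn v − sn u·sn v·dn u·dn v)/D = 0.5641867700581667/0.6810215287571095 = 0.828441901224223

cn(u+v)=0.828441901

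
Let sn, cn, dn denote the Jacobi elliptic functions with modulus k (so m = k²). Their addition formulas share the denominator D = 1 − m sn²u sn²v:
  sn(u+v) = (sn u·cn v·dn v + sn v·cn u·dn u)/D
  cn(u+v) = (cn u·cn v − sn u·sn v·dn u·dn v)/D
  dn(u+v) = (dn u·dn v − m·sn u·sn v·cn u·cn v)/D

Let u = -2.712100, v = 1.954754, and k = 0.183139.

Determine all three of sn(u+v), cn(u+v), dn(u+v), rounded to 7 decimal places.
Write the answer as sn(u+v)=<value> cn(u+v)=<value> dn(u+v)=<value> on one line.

sn(u+v)=-0.6854217 cn(u+v)=0.7281463 dn(u+v)=0.9920901

sn u = -0.4402115675365325, cn u = -0.8978940782781836, dn u = 0.9967449175759505
sn v = 0.9342886958679435, cn v = -0.3565173667205813, dn v = 0.9852528520653081
m = k² = 0.033539893321
D = 1 − m·sn²u·sn²v = 0.9943265560808355
sn(u+v) = (sn u·cn v·dn v + sn v·cn u·dn u)/D = -0.6815330176773255/0.9943265560808355 = -0.6854217193631094
cn(u+v) = (cn u·cn v − sn u·sn v·dn u·dn v)/D = 0.7240152249388222/0.9943265560808355 = 0.7281463222631279
dn(u+v) = (dn u·dn v − m·sn u·sn v·cn u·cn v)/D = 0.9864615791673122/0.9943265560808355 = 0.9920901469789529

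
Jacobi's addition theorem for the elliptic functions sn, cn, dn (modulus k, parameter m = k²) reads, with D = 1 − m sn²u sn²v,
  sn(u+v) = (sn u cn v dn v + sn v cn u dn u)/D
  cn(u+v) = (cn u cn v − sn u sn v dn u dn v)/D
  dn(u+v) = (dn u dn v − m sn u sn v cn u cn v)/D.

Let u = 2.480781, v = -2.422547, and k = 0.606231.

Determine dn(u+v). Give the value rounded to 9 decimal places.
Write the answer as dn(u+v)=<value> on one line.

sn u = 0.8285987130977166, cn u = -0.5598429892861104, dn u = 0.8646805079475423
sn v = -0.8555793182046157, cn v = -0.5176717398704752, dn v = 0.8549692393885116
m = k² = 0.367516025361
D = 1 − m·sn²u·sn²v = 0.8152921531571347
dn(u+v) = (dn u·dn v − m·sn u·sn v·cn u·cn v)/D = 0.814784722295476/0.8152921531571347 = 0.9993776085545607

dn(u+v)=0.999377609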